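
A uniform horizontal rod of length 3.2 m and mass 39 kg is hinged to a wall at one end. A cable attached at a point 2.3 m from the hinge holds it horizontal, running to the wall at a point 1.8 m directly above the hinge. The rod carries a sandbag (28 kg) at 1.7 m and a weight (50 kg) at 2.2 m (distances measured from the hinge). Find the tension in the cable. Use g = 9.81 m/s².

Choose the hinge as the axis so the unknown hinge reaction has zero arm there.
Beam weight: 39 × 9.81 = 382.6 N down at 1.6 m → arm 1.6 m, τ = 382.6 × 1.6 = 612.2 N·m clockwise.
Sandbag: 28 × 9.81 = 274.7 N down at 1.7 m → arm 1.7 m, τ = 274.7 × 1.7 = 467 N·m clockwise.
Weight: 50 × 9.81 = 490.5 N down at 2.2 m → arm 2.2 m, τ = 490.5 × 2.2 = 1079 N·m clockwise.
Total clockwise load moment = 2158 N·m.
The cable tension T acts at 2.3 m; only its component perpendicular to the rod, T sinθ, produces torque. sinθ = h/√(h²+d²) = 1.8/√(1.8²+2.3²) = 0.6163.
Setting net torque to zero: T × 2.3 × 0.6163 = 2158 → T = 2158 / 1.417 = 1520 N.

T ≈ 1520 N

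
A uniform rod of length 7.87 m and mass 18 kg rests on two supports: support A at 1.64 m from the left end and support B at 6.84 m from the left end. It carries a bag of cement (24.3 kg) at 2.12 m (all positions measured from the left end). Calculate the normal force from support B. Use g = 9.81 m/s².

R_B ≈ 99.9 N

Taking torques about support A:
Beam weight: 18 × 9.81 = 176.6 N down at 3.935 m → arm 2.295 m, τ = 176.6 × 2.295 = 405.3 N·m clockwise.
Bag of cement: 24.3 × 9.81 = 238.4 N down at 2.12 m → arm 0.48 m, τ = 238.4 × 0.48 = 114.4 N·m clockwise.
Net load moment about support A = 519.7 N·m clockwise.
Reaction R at support B is upward at 6.84 m, arm 5.2 m → moment R × 5.2 counterclockwise.
Στ = 0 ⇒ R × 5.2 = 519.7 ⇒ R = 99.9 N.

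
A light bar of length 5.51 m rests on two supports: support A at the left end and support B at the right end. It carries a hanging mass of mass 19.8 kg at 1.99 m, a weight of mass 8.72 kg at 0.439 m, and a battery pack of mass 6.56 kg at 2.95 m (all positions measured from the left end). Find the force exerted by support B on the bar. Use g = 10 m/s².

R_B ≈ 114 N

About support A:
Hanging mass: 19.8 × 10 = 198 N down at 1.99 m → arm 1.99 m, τ = 198 × 1.99 = 394 N·m clockwise.
Weight: 8.72 × 10 = 87.2 N down at 0.439 m → arm 0.439 m, τ = 87.2 × 0.439 = 38.28 N·m clockwise.
Battery pack: 6.56 × 10 = 65.6 N down at 2.95 m → arm 2.95 m, τ = 65.6 × 2.95 = 193.5 N·m clockwise.
Net load moment about support A = 625.8 N·m clockwise.
Reaction R at support B is upward at 5.51 m, arm 5.51 m → moment R × 5.51 counterclockwise.
Setting net torque to zero: R × 5.51 = 625.8 → R = 114 N.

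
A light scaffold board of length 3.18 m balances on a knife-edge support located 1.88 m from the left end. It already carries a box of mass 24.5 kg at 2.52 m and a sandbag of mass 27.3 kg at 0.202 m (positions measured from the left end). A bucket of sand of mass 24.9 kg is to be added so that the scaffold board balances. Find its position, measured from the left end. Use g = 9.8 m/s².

x ≈ 3.09 m from the left end

Take moments about the knife-edge support (at 1.88 m from the left end).
Box: 24.5 × 9.8 = 240.1 N down at 2.52 m → arm 0.64 m, τ = 240.1 × 0.64 = 153.7 N·m clockwise.
Sandbag: 27.3 × 9.8 = 267.5 N down at 0.202 m → arm 1.678 m, τ = 267.5 × 1.678 = 448.9 N·m counterclockwise.
Net moment of existing loads = 295.2 N·m counterclockwise.
The bucket of sand weighs 24.9 × 9.8 = 244 N and must supply an equal clockwise moment, so its lever arm about the knife-edge support is 295.2 / 244 = 1.21 m.
That puts it at 1.88 + 1.21 = 3.09 m from the left end.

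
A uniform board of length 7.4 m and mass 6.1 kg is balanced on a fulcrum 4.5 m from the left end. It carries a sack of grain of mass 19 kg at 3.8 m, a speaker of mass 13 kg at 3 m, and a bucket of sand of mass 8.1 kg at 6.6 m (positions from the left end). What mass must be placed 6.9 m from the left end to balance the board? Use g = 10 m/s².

m ≈ 8.61 kg

Choose the fulcrum (at 4.5 m from the left end) as the axis so the support reaction has zero arm there.
Beam weight: 6.1 × 10 = 61 N down at 3.7 m → arm 0.8 m, τ = 61 × 0.8 = 48.8 N·m counterclockwise.
Sack of grain: 19 × 10 = 190 N down at 3.8 m → arm 0.7 m, τ = 190 × 0.7 = 133 N·m counterclockwise.
Speaker: 13 × 10 = 130 N down at 3 m → arm 1.5 m, τ = 130 × 1.5 = 195 N·m counterclockwise.
Bucket of sand: 8.1 × 10 = 81 N down at 6.6 m → arm 2.1 m, τ = 81 × 2.1 = 170.1 N·m clockwise.
Net moment of known loads = 206.7 N·m counterclockwise.
An unknown mass m at 6.9 m has arm 2.4 m; its moment is m·g·2.4 clockwise.
Setting net torque to zero: m × 10 × 2.4 = 206.7 → m = 206.7 / (10 × 2.4) = 8.61 kg.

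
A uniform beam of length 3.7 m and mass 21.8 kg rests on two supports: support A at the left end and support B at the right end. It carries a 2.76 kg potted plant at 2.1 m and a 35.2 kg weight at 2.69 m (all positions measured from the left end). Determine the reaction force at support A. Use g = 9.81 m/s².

R_A ≈ 213 N

About support B:
Beam weight: 21.8 × 9.81 = 213.9 N down at 1.85 m → arm 1.85 m, τ = 213.9 × 1.85 = 395.7 N·m counterclockwise.
Potted plant: 2.76 × 9.81 = 27.08 N down at 2.1 m → arm 1.6 m, τ = 27.08 × 1.6 = 43.33 N·m counterclockwise.
Weight: 35.2 × 9.81 = 345.3 N down at 2.69 m → arm 1.01 m, τ = 345.3 × 1.01 = 348.8 N·m counterclockwise.
Net load moment about support B = 787.8 N·m counterclockwise.
Reaction R at support A is upward at 0 m, arm 3.7 m → moment R × 3.7 clockwise.
Setting net torque to zero: R × 3.7 = 787.8 → R = 213 N.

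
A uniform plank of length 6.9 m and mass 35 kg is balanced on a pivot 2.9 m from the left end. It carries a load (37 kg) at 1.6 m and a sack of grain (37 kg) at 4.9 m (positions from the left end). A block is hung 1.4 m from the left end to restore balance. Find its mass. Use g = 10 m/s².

m ≈ 30.1 kg

Choose the pivot (at 2.9 m from the left end) as the axis so the support reaction has zero arm there.
Beam weight: 35 × 10 = 350 N down at 3.45 m → arm 0.55 m, τ = 350 × 0.55 = 192.5 N·m clockwise.
Load: 37 × 10 = 370 N down at 1.6 m → arm 1.3 m, τ = 370 × 1.3 = 481 N·m counterclockwise.
Sack of grain: 37 × 10 = 370 N down at 4.9 m → arm 2 m, τ = 370 × 2 = 740 N·m clockwise.
Net moment of known loads = 451.5 N·m clockwise.
An unknown mass m at 1.4 m has arm 1.5 m; its moment is m·g·1.5 counterclockwise.
Setting net torque to zero: m × 10 × 1.5 = 451.5 → m = 451.5 / (10 × 1.5) = 30.1 kg.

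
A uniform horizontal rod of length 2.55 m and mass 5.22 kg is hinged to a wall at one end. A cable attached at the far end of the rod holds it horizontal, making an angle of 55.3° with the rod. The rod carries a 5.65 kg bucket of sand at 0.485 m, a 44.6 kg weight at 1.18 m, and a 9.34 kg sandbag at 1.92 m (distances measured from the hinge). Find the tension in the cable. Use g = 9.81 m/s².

Choose the hinge as the axis so the unknown hinge reaction has zero arm there.
Beam weight: 5.22 × 9.81 = 51.21 N down at 1.275 m → arm 1.275 m, τ = 51.21 × 1.275 = 65.29 N·m clockwise.
Bucket of sand: 5.65 × 9.81 = 55.43 N down at 0.485 m → arm 0.485 m, τ = 55.43 × 0.485 = 26.88 N·m clockwise.
Weight: 44.6 × 9.81 = 437.5 N down at 1.18 m → arm 1.18 m, τ = 437.5 × 1.18 = 516.2 N·m clockwise.
Sandbag: 9.34 × 9.81 = 91.63 N down at 1.92 m → arm 1.92 m, τ = 91.63 × 1.92 = 175.9 N·m clockwise.
Total clockwise load moment = 784.3 N·m.
The cable tension T acts at 2.55 m; only its component perpendicular to the rod, T sinθ, produces torque. sin 55.3° = 0.8221.
For rotational equilibrium, T × 2.55 × 0.8221 = 784.3, so T = 784.3 / 2.096 = 374 N.

T ≈ 374 N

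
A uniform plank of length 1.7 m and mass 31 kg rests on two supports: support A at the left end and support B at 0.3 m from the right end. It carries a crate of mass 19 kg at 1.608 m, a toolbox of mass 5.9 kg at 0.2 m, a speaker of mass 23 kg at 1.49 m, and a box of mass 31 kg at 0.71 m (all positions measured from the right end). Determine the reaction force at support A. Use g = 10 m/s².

R_A ≈ 581 N

Sum moments about support B (its reaction then has zero moment arm).
Beam weight: 31 × 10 = 310 N down at 0.85 m → arm 0.55 m, τ = 310 × 0.55 = 170.5 N·m counterclockwise.
Crate: 19 × 10 = 190 N down at 1.608 m → arm 1.308 m, τ = 190 × 1.308 = 248.5 N·m counterclockwise.
Toolbox: 5.9 × 10 = 59 N down at 0.2 m → arm 0.1 m, τ = 59 × 0.1 = 5.9 N·m clockwise.
Speaker: 23 × 10 = 230 N down at 1.49 m → arm 1.19 m, τ = 230 × 1.19 = 273.7 N·m counterclockwise.
Box: 31 × 10 = 310 N down at 0.71 m → arm 0.41 m, τ = 310 × 0.41 = 127.1 N·m counterclockwise.
Net load moment about support B = 813.9 N·m counterclockwise.
Reaction R at support A is upward at 1.7 m, arm 1.4 m → moment R × 1.4 clockwise.
For rotational equilibrium, R × 1.4 = 813.9, so R = 581 N.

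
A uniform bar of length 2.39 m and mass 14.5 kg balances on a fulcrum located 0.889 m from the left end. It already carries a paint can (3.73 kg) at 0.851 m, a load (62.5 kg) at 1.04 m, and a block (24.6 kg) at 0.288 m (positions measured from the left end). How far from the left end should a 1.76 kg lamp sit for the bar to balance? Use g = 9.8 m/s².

Choose the fulcrum (at 0.889 m from the left end) as the axis so the support reaction has zero arm there.
Beam weight: 14.5 × 9.8 = 142.1 N down at 1.195 m → arm 0.306 m, τ = 142.1 × 0.306 = 43.48 N·m clockwise.
Paint can: 3.73 × 9.8 = 36.55 N down at 0.851 m → arm 0.038 m, τ = 36.55 × 0.038 = 1.389 N·m counterclockwise.
Load: 62.5 × 9.8 = 612.5 N down at 1.04 m → arm 0.151 m, τ = 612.5 × 0.151 = 92.49 N·m clockwise.
Block: 24.6 × 9.8 = 241.1 N down at 0.288 m → arm 0.601 m, τ = 241.1 × 0.601 = 144.9 N·m counterclockwise.
Net moment of existing loads = 10.32 N·m counterclockwise.
The lamp weighs 1.76 × 9.8 = 17.25 N and must supply an equal clockwise moment, so its lever arm about the fulcrum is 10.32 / 17.25 = 0.598 m.
That puts it at 0.889 + 0.598 = 1.49 m from the left end.

x ≈ 1.49 m from the left end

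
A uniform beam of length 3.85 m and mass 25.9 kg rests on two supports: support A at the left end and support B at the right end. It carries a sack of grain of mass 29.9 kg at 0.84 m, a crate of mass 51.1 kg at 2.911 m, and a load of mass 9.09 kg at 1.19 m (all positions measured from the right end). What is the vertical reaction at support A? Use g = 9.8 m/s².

R_A ≈ 597 N

Sum moments about support B (its reaction then has zero moment arm).
Beam weight: 25.9 × 9.8 = 253.8 N down at 1.925 m → arm 1.925 m, τ = 253.8 × 1.925 = 488.6 N·m counterclockwise.
Sack of grain: 29.9 × 9.8 = 293 N down at 0.84 m → arm 0.84 m, τ = 293 × 0.84 = 246.1 N·m counterclockwise.
Crate: 51.1 × 9.8 = 500.8 N down at 2.911 m → arm 2.911 m, τ = 500.8 × 2.911 = 1458 N·m counterclockwise.
Load: 9.09 × 9.8 = 89.08 N down at 1.19 m → arm 1.19 m, τ = 89.08 × 1.19 = 106 N·m counterclockwise.
Net load moment about support B = 2299 N·m counterclockwise.
Reaction R at support A is upward at 3.85 m, arm 3.85 m → moment R × 3.85 clockwise.
Στ = 0 ⇒ R × 3.85 = 2299 ⇒ R = 597 N.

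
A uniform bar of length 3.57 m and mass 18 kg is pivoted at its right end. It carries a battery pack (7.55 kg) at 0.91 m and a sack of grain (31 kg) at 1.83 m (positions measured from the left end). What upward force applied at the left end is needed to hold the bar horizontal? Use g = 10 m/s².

About the right end:
Beam weight: 18 × 10 = 180 N down at 1.785 m → arm 1.785 m, τ = 180 × 1.785 = 321.3 N·m counterclockwise.
Battery pack: 7.55 × 10 = 75.5 N down at 0.91 m → arm 2.66 m, τ = 75.5 × 2.66 = 200.8 N·m counterclockwise.
Sack of grain: 31 × 10 = 310 N down at 1.83 m → arm 1.74 m, τ = 310 × 1.74 = 539.4 N·m counterclockwise.
Net moment of the loads = 1062 N·m counterclockwise.
The upward force F acts at the left end, arm 3.57 m, giving F × 3.57 clockwise.
Στ = 0 ⇒ F × 3.57 = 1062 ⇒ F = 1062 / 3.57 = 297 N.

F ≈ 297 N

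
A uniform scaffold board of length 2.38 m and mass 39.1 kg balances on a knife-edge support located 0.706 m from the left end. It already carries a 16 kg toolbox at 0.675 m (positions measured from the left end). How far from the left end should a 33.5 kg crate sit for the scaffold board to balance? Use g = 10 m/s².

x ≈ 0.156 m from the left end

About the knife-edge support (at 0.706 m from the left end):
Beam weight: 39.1 × 10 = 391 N down at 1.19 m → arm 0.484 m, τ = 391 × 0.484 = 189.2 N·m clockwise.
Toolbox: 16 × 10 = 160 N down at 0.675 m → arm 0.031 m, τ = 160 × 0.031 = 4.96 N·m counterclockwise.
Net moment of existing loads = 184.2 N·m clockwise.
The crate weighs 33.5 × 10 = 335 N and must supply an equal counterclockwise moment, so its lever arm about the knife-edge support is 184.2 / 335 = 0.55 m.
That puts it at 0.706 − 0.55 = 0.156 m from the left end.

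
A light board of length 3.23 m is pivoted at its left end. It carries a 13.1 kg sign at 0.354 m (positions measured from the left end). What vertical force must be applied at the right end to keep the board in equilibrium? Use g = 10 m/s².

Choose the left end as the axis so the unknown pivot reaction has zero arm there.
Sign: 13.1 × 10 = 131 N down at 0.354 m → arm 0.354 m, τ = 131 × 0.354 = 46.37 N·m clockwise.
Net moment of the loads = 46.37 N·m clockwise.
The upward force F acts at the right end, arm 3.23 m, giving F × 3.23 counterclockwise.
Στ = 0 ⇒ F × 3.23 = 46.37 ⇒ F = 46.37 / 3.23 = 14.4 N.

F ≈ 14.4 N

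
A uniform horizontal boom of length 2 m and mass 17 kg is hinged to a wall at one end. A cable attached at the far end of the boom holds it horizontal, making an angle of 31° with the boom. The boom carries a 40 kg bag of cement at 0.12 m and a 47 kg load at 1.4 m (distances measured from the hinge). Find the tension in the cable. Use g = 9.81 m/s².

Choose the hinge as the axis so the unknown hinge reaction has zero arm there.
Beam weight: 17 × 9.81 = 166.8 N down at 1 m → arm 1 m, τ = 166.8 × 1 = 166.8 N·m clockwise.
Bag of cement: 40 × 9.81 = 392.4 N down at 0.12 m → arm 0.12 m, τ = 392.4 × 0.12 = 47.09 N·m clockwise.
Load: 47 × 9.81 = 461.1 N down at 1.4 m → arm 1.4 m, τ = 461.1 × 1.4 = 645.5 N·m clockwise.
Total clockwise load moment = 859.4 N·m.
The cable tension T acts at 2 m; only its component perpendicular to the boom, T sinθ, produces torque. sin 31° = 0.515.
Setting net torque to zero: T × 2 × 0.515 = 859.4 → T = 859.4 / 1.03 = 834 N.

T ≈ 834 N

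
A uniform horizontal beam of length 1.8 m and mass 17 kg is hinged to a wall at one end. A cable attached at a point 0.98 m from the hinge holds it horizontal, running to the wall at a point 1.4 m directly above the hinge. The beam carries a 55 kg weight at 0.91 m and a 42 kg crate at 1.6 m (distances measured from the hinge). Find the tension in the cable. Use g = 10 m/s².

Taking torques about the hinge:
Beam weight: 17 × 10 = 170 N down at 0.9 m → arm 0.9 m, τ = 170 × 0.9 = 153 N·m clockwise.
Weight: 55 × 10 = 550 N down at 0.91 m → arm 0.91 m, τ = 550 × 0.91 = 500.5 N·m clockwise.
Crate: 42 × 10 = 420 N down at 1.6 m → arm 1.6 m, τ = 420 × 1.6 = 672 N·m clockwise.
Total clockwise load moment = 1326 N·m.
The cable tension T acts at 0.98 m; only its component perpendicular to the beam, T sinθ, produces torque. sinθ = h/√(h²+d²) = 1.4/√(1.4²+0.98²) = 0.8192.
Setting net torque to zero: T × 0.98 × 0.8192 = 1326 → T = 1326 / 0.8028 = 1650 N.

T ≈ 1650 N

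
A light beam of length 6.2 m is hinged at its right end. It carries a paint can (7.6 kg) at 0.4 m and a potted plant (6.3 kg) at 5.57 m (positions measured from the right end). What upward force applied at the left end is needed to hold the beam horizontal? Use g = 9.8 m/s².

F ≈ 60.3 N

Take moments about the right end.
Paint can: 7.6 × 9.8 = 74.48 N down at 0.4 m → arm 0.4 m, τ = 74.48 × 0.4 = 29.79 N·m counterclockwise.
Potted plant: 6.3 × 9.8 = 61.74 N down at 5.57 m → arm 5.57 m, τ = 61.74 × 5.57 = 343.9 N·m counterclockwise.
Net moment of the loads = 373.7 N·m counterclockwise.
The upward force F acts at the left end, arm 6.2 m, giving F × 6.2 clockwise.
For rotational equilibrium, F × 6.2 = 373.7, so F = 373.7 / 6.2 = 60.3 N.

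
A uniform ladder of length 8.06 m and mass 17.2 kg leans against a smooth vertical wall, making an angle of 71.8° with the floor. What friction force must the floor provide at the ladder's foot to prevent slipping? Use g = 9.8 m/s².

f ≈ 27.7 N

Take moments about the foot of the ladder.
Ladder weight 17.2×9.8 = 168.6 N acts at 4.03 m along the ladder; its horizontal arm is 4.03·cos71.8° = 1.259 m → τ = 212.3 N·m clockwise.
Wall normal N acts horizontally at the top; its moment arm is the height L sinθ = 8.06·sin71.8° = 7.657 m, counterclockwise.
Στ = 0 ⇒ N × 7.657 = 212.3 ⇒ N = 27.7 N.
ΣFx = 0: friction at the foot balances the wall's push, so f = N_wall = 27.7 N.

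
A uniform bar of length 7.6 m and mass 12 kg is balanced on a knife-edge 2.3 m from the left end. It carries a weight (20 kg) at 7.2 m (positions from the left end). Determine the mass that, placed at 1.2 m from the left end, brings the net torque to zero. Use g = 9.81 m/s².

Choose the knife-edge (at 2.3 m from the left end) as the axis so the support reaction has zero arm there.
Beam weight: 12 × 9.81 = 117.7 N down at 3.8 m → arm 1.5 m, τ = 117.7 × 1.5 = 176.6 N·m clockwise.
Weight: 20 × 9.81 = 196.2 N down at 7.2 m → arm 4.9 m, τ = 196.2 × 4.9 = 961.4 N·m clockwise.
Net moment of known loads = 1138 N·m clockwise.
An unknown mass m at 1.2 m has arm 1.1 m; its moment is m·g·1.1 counterclockwise.
Balancing moments: m × 9.81 × 1.1 = 1138, giving m = 1138 / (9.81 × 1.1) = 105 kg.

m ≈ 105 kg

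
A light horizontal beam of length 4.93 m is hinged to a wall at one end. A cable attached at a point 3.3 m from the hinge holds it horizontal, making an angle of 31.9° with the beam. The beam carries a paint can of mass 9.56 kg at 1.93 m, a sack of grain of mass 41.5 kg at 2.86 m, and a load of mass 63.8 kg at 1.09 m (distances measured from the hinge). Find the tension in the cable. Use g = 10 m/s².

Choose the hinge as the axis so the unknown hinge reaction has zero arm there.
Paint can: 9.56 × 10 = 95.6 N down at 1.93 m → arm 1.93 m, τ = 95.6 × 1.93 = 184.5 N·m clockwise.
Sack of grain: 41.5 × 10 = 415 N down at 2.86 m → arm 2.86 m, τ = 415 × 2.86 = 1187 N·m clockwise.
Load: 63.8 × 10 = 638 N down at 1.09 m → arm 1.09 m, τ = 638 × 1.09 = 695.4 N·m clockwise.
Total clockwise load moment = 2067 N·m.
The cable tension T acts at 3.3 m; only its component perpendicular to the beam, T sinθ, produces torque. sin 31.9° = 0.5284.
For rotational equilibrium, T × 3.3 × 0.5284 = 2067, so T = 2067 / 1.744 = 1190 N.

T ≈ 1190 N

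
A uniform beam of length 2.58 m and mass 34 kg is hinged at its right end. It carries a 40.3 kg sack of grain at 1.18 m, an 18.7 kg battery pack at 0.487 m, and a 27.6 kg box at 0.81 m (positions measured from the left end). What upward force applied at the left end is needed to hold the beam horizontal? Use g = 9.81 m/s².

Taking torques about the right end:
Beam weight: 34 × 9.81 = 333.5 N down at 1.29 m → arm 1.29 m, τ = 333.5 × 1.29 = 430.2 N·m counterclockwise.
Sack of grain: 40.3 × 9.81 = 395.3 N down at 1.18 m → arm 1.4 m, τ = 395.3 × 1.4 = 553.4 N·m counterclockwise.
Battery pack: 18.7 × 9.81 = 183.4 N down at 0.487 m → arm 2.093 m, τ = 183.4 × 2.093 = 383.9 N·m counterclockwise.
Box: 27.6 × 9.81 = 270.8 N down at 0.81 m → arm 1.77 m, τ = 270.8 × 1.77 = 479.3 N·m counterclockwise.
Net moment of the loads = 1847 N·m counterclockwise.
The upward force F acts at the left end, arm 2.58 m, giving F × 2.58 clockwise.
For rotational equilibrium, F × 2.58 = 1847, so F = 1847 / 2.58 = 716 N.

F ≈ 716 N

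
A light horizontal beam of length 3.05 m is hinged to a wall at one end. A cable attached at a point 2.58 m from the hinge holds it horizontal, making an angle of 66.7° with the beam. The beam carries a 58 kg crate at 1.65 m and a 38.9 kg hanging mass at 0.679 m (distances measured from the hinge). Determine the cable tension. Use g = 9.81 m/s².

T ≈ 506 N

Take moments about the hinge.
Crate: 58 × 9.81 = 569 N down at 1.65 m → arm 1.65 m, τ = 569 × 1.65 = 938.8 N·m clockwise.
Hanging mass: 38.9 × 9.81 = 381.6 N down at 0.679 m → arm 0.679 m, τ = 381.6 × 0.679 = 259.1 N·m clockwise.
Total clockwise load moment = 1198 N·m.
The cable tension T acts at 2.58 m; only its component perpendicular to the beam, T sinθ, produces torque. sin 66.7° = 0.9184.
Balancing moments: T × 2.58 × 0.9184 = 1198, giving T = 1198 / 2.369 = 506 N.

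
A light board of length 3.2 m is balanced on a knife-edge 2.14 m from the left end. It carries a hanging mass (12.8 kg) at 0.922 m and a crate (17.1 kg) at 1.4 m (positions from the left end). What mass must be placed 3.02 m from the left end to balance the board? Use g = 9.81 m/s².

About the knife-edge (at 2.14 m from the left end):
Hanging mass: 12.8 × 9.81 = 125.6 N down at 0.922 m → arm 1.218 m, τ = 125.6 × 1.218 = 153 N·m counterclockwise.
Crate: 17.1 × 9.81 = 167.8 N down at 1.4 m → arm 0.74 m, τ = 167.8 × 0.74 = 124.2 N·m counterclockwise.
Net moment of known loads = 277.2 N·m counterclockwise.
An unknown mass m at 3.02 m has arm 0.88 m; its moment is m·g·0.88 clockwise.
For rotational equilibrium, m × 9.81 × 0.88 = 277.2, so m = 277.2 / (9.81 × 0.88) = 32.1 kg.

m ≈ 32.1 kg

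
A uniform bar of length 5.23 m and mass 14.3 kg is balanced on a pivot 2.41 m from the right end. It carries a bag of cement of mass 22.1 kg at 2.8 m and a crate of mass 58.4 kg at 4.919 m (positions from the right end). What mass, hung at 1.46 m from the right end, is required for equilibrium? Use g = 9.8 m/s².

Sum moments about the pivot (at 2.41 m from the right end) (the support reaction has zero arm there).
Beam weight: 14.3 × 9.8 = 140.1 N down at 2.615 m → arm 0.205 m, τ = 140.1 × 0.205 = 28.72 N·m counterclockwise.
Bag of cement: 22.1 × 9.8 = 216.6 N down at 2.8 m → arm 0.39 m, τ = 216.6 × 0.39 = 84.47 N·m counterclockwise.
Crate: 58.4 × 9.8 = 572.3 N down at 4.919 m → arm 2.509 m, τ = 572.3 × 2.509 = 1436 N·m counterclockwise.
Net moment of known loads = 1549 N·m counterclockwise.
An unknown mass m at 1.46 m has arm 0.95 m; its moment is m·g·0.95 clockwise.
For rotational equilibrium, m × 9.8 × 0.95 = 1549, so m = 1549 / (9.8 × 0.95) = 166 kg.

m ≈ 166 kg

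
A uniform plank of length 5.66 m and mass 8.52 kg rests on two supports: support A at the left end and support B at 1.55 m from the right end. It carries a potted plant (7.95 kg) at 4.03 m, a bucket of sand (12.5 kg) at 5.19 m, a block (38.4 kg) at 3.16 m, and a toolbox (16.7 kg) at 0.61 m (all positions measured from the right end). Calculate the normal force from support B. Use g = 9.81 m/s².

R_B ≈ 533 N

Take moments about support A.
Beam weight: 8.52 × 9.81 = 83.58 N down at 2.83 m → arm 2.83 m, τ = 83.58 × 2.83 = 236.5 N·m clockwise.
Potted plant: 7.95 × 9.81 = 77.99 N down at 4.03 m → arm 1.63 m, τ = 77.99 × 1.63 = 127.1 N·m clockwise.
Bucket of sand: 12.5 × 9.81 = 122.6 N down at 5.19 m → arm 0.47 m, τ = 122.6 × 0.47 = 57.62 N·m clockwise.
Block: 38.4 × 9.81 = 376.7 N down at 3.16 m → arm 2.5 m, τ = 376.7 × 2.5 = 941.8 N·m clockwise.
Toolbox: 16.7 × 9.81 = 163.8 N down at 0.61 m → arm 5.05 m, τ = 163.8 × 5.05 = 827.2 N·m clockwise.
Net load moment about support A = 2190 N·m clockwise.
Reaction R at support B is upward at 1.55 m, arm 4.11 m → moment R × 4.11 counterclockwise.
Στ = 0 ⇒ R × 4.11 = 2190 ⇒ R = 533 N.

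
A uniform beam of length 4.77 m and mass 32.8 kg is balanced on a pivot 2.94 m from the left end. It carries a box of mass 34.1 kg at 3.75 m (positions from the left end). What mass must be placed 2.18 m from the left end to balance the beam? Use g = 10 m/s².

m ≈ 12.4 kg

Take moments about the pivot (at 2.94 m from the left end).
Beam weight: 32.8 × 10 = 328 N down at 2.385 m → arm 0.555 m, τ = 328 × 0.555 = 182 N·m counterclockwise.
Box: 34.1 × 10 = 341 N down at 3.75 m → arm 0.81 m, τ = 341 × 0.81 = 276.2 N·m clockwise.
Net moment of known loads = 94.2 N·m clockwise.
An unknown mass m at 2.18 m has arm 0.76 m; its moment is m·g·0.76 counterclockwise.
For rotational equilibrium, m × 10 × 0.76 = 94.2, so m = 94.2 / (10 × 0.76) = 12.4 kg.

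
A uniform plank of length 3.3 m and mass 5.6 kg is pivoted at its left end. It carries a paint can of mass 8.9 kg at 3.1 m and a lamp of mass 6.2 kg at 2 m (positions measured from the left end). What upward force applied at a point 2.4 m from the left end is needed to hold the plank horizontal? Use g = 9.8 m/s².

F ≈ 201 N

Choose the left end as the axis so the unknown pivot reaction has zero arm there.
Beam weight: 5.6 × 9.8 = 54.88 N down at 1.65 m → arm 1.65 m, τ = 54.88 × 1.65 = 90.55 N·m clockwise.
Paint can: 8.9 × 9.8 = 87.22 N down at 3.1 m → arm 3.1 m, τ = 87.22 × 3.1 = 270.4 N·m clockwise.
Lamp: 6.2 × 9.8 = 60.76 N down at 2 m → arm 2 m, τ = 60.76 × 2 = 121.5 N·m clockwise.
Net moment of the loads = 482.4 N·m clockwise.
The upward force F acts at a point 2.4 m from the left end, arm 2.4 m, giving F × 2.4 counterclockwise.
Setting net torque to zero: F × 2.4 = 482.4 → F = 482.4 / 2.4 = 201 N.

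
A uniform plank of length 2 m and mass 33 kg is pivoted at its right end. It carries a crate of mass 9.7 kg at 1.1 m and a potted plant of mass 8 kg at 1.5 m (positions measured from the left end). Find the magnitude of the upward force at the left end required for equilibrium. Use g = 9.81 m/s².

F ≈ 224 N

Choose the right end as the axis so the unknown pivot reaction has zero arm there.
Beam weight: 33 × 9.81 = 323.7 N down at 1 m → arm 1 m, τ = 323.7 × 1 = 323.7 N·m counterclockwise.
Crate: 9.7 × 9.81 = 95.16 N down at 1.1 m → arm 0.9 m, τ = 95.16 × 0.9 = 85.64 N·m counterclockwise.
Potted plant: 8 × 9.81 = 78.48 N down at 1.5 m → arm 0.5 m, τ = 78.48 × 0.5 = 39.24 N·m counterclockwise.
Net moment of the loads = 448.6 N·m counterclockwise.
The upward force F acts at the left end, arm 2 m, giving F × 2 clockwise.
For rotational equilibrium, F × 2 = 448.6, so F = 448.6 / 2 = 224 N.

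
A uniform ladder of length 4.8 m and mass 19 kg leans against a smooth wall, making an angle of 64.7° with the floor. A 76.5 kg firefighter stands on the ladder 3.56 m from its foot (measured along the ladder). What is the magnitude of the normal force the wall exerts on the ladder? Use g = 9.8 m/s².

Taking torques about the foot of the ladder:
Ladder weight 19×9.8 = 186.2 N acts at 2.4 m along the ladder; its horizontal arm is 2.4·cos64.7° = 1.026 m → τ = 191 N·m clockwise.
Firefighter: 76.5×9.8 = 749.7 N at 3.56 m → arm 1.521 m → τ = 1140 N·m clockwise.
Wall normal N acts horizontally at the top; its moment arm is the height L sinθ = 4.8·sin64.7° = 4.34 m, counterclockwise.
Στ = 0 ⇒ N × 4.34 = 1331 ⇒ N = 307 N.

N_wall ≈ 307 N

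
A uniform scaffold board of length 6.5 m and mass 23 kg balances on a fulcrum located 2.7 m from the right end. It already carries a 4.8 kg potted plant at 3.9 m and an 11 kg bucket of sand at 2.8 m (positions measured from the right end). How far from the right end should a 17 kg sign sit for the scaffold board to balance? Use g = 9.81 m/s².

x ≈ 1.55 m from the right end

Choose the fulcrum (at 2.7 m from the right end) as the axis so the support reaction has zero arm there.
Beam weight: 23 × 9.81 = 225.6 N down at 3.25 m → arm 0.55 m, τ = 225.6 × 0.55 = 124.1 N·m counterclockwise.
Potted plant: 4.8 × 9.81 = 47.09 N down at 3.9 m → arm 1.2 m, τ = 47.09 × 1.2 = 56.51 N·m counterclockwise.
Bucket of sand: 11 × 9.81 = 107.9 N down at 2.8 m → arm 0.1 m, τ = 107.9 × 0.1 = 10.79 N·m counterclockwise.
Net moment of existing loads = 191.4 N·m counterclockwise.
The sign weighs 17 × 9.81 = 166.8 N and must supply an equal clockwise moment, so its lever arm about the fulcrum is 191.4 / 166.8 = 1.15 m.
That puts it at 2.7 − 1.15 = 1.55 m from the right end.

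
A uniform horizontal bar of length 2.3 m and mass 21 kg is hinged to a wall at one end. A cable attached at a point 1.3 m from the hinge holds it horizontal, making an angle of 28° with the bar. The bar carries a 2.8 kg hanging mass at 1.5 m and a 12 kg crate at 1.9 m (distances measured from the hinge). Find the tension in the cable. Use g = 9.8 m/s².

Sum moments about the hinge (the unknown hinge reaction has zero arm there).
Beam weight: 21 × 9.8 = 205.8 N down at 1.15 m → arm 1.15 m, τ = 205.8 × 1.15 = 236.7 N·m clockwise.
Hanging mass: 2.8 × 9.8 = 27.44 N down at 1.5 m → arm 1.5 m, τ = 27.44 × 1.5 = 41.16 N·m clockwise.
Crate: 12 × 9.8 = 117.6 N down at 1.9 m → arm 1.9 m, τ = 117.6 × 1.9 = 223.4 N·m clockwise.
Total clockwise load moment = 501.3 N·m.
The cable tension T acts at 1.3 m; only its component perpendicular to the bar, T sinθ, produces torque. sin 28° = 0.4695.
For rotational equilibrium, T × 1.3 × 0.4695 = 501.3, so T = 501.3 / 0.6103 = 821 N.

T ≈ 821 N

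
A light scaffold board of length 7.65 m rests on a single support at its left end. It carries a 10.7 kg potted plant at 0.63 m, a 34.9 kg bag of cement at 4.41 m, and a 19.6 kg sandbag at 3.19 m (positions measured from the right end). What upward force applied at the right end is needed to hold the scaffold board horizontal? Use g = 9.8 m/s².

Sum moments about the left end (the unknown pivot reaction has zero arm there).
Potted plant: 10.7 × 9.8 = 104.9 N down at 0.63 m → arm 7.02 m, τ = 104.9 × 7.02 = 736.4 N·m clockwise.
Bag of cement: 34.9 × 9.8 = 342 N down at 4.41 m → arm 3.24 m, τ = 342 × 3.24 = 1108 N·m clockwise.
Sandbag: 19.6 × 9.8 = 192.1 N down at 3.19 m → arm 4.46 m, τ = 192.1 × 4.46 = 856.8 N·m clockwise.
Net moment of the loads = 2701 N·m clockwise.
The upward force F acts at the right end, arm 7.65 m, giving F × 7.65 counterclockwise.
Στ = 0 ⇒ F × 7.65 = 2701 ⇒ F = 2701 / 7.65 = 353 N.

F ≈ 353 N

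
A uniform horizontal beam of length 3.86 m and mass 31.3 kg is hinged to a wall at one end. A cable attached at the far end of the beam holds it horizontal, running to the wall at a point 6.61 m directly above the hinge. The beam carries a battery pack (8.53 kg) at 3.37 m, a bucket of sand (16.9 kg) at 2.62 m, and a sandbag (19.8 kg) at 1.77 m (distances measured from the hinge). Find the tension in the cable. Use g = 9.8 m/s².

Choose the hinge as the axis so the unknown hinge reaction has zero arm there.
Beam weight: 31.3 × 9.8 = 306.7 N down at 1.93 m → arm 1.93 m, τ = 306.7 × 1.93 = 591.9 N·m clockwise.
Battery pack: 8.53 × 9.8 = 83.59 N down at 3.37 m → arm 3.37 m, τ = 83.59 × 3.37 = 281.7 N·m clockwise.
Bucket of sand: 16.9 × 9.8 = 165.6 N down at 2.62 m → arm 2.62 m, τ = 165.6 × 2.62 = 433.9 N·m clockwise.
Sandbag: 19.8 × 9.8 = 194 N down at 1.77 m → arm 1.77 m, τ = 194 × 1.77 = 343.4 N·m clockwise.
Total clockwise load moment = 1651 N·m.
The cable tension T acts at 3.86 m; only its component perpendicular to the beam, T sinθ, produces torque. sinθ = h/√(h²+d²) = 6.61/√(6.61²+3.86²) = 0.8635.
Balancing moments: T × 3.86 × 0.8635 = 1651, giving T = 1651 / 3.333 = 495 N.

T ≈ 495 N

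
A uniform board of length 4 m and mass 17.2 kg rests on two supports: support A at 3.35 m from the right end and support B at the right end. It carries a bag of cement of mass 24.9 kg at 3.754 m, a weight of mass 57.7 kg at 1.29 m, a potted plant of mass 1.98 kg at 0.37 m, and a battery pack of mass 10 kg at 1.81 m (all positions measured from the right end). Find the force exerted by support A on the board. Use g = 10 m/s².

R_A ≈ 660 N

Take moments about support B.
Beam weight: 17.2 × 10 = 172 N down at 2 m → arm 2 m, τ = 172 × 2 = 344 N·m counterclockwise.
Bag of cement: 24.9 × 10 = 249 N down at 3.754 m → arm 3.754 m, τ = 249 × 3.754 = 934.7 N·m counterclockwise.
Weight: 57.7 × 10 = 577 N down at 1.29 m → arm 1.29 m, τ = 577 × 1.29 = 744.3 N·m counterclockwise.
Potted plant: 1.98 × 10 = 19.8 N down at 0.37 m → arm 0.37 m, τ = 19.8 × 0.37 = 7.326 N·m counterclockwise.
Battery pack: 10 × 10 = 100 N down at 1.81 m → arm 1.81 m, τ = 100 × 1.81 = 181 N·m counterclockwise.
Net load moment about support B = 2211 N·m counterclockwise.
Reaction R at support A is upward at 3.35 m, arm 3.35 m → moment R × 3.35 clockwise.
Setting net torque to zero: R × 3.35 = 2211 → R = 660 N.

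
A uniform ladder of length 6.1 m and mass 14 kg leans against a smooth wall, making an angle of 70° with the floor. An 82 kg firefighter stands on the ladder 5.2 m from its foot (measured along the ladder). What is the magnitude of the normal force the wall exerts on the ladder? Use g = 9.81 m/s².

N_wall ≈ 275 N

Taking torques about the foot of the ladder:
Ladder weight 14×9.81 = 137.3 N acts at 3.05 m along the ladder; its horizontal arm is 3.05·cos70° = 1.043 m → τ = 143.2 N·m clockwise.
Firefighter: 82×9.81 = 804.4 N at 5.2 m → arm 1.779 m → τ = 1431 N·m clockwise.
Wall normal N acts horizontally at the top; its moment arm is the height L sinθ = 6.1·sin70° = 5.732 m, counterclockwise.
Στ = 0 ⇒ N × 5.732 = 1574 ⇒ N = 275 N.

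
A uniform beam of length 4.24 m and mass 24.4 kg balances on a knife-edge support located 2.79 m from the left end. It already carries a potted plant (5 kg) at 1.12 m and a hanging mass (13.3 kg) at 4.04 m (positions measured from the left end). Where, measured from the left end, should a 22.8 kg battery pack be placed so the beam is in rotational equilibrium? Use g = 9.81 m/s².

Choose the knife-edge support (at 2.79 m from the left end) as the axis so the support reaction has zero arm there.
Beam weight: 24.4 × 9.81 = 239.4 N down at 2.12 m → arm 0.67 m, τ = 239.4 × 0.67 = 160.4 N·m counterclockwise.
Potted plant: 5 × 9.81 = 49.05 N down at 1.12 m → arm 1.67 m, τ = 49.05 × 1.67 = 81.91 N·m counterclockwise.
Hanging mass: 13.3 × 9.81 = 130.5 N down at 4.04 m → arm 1.25 m, τ = 130.5 × 1.25 = 163.1 N·m clockwise.
Net moment of existing loads = 79.21 N·m counterclockwise.
The battery pack weighs 22.8 × 9.81 = 223.7 N and must supply an equal clockwise moment, so its lever arm about the knife-edge support is 79.21 / 223.7 = 0.354 m.
That puts it at 2.79 + 0.354 = 3.14 m from the left end.

x ≈ 3.14 m from the left end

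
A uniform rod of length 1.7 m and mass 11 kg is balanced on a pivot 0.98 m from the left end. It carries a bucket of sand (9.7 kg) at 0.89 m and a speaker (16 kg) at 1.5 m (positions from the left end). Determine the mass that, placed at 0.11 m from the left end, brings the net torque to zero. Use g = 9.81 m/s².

m ≈ 6.92 kg

About the pivot (at 0.98 m from the left end):
Beam weight: 11 × 9.81 = 107.9 N down at 0.85 m → arm 0.13 m, τ = 107.9 × 0.13 = 14.03 N·m counterclockwise.
Bucket of sand: 9.7 × 9.81 = 95.16 N down at 0.89 m → arm 0.09 m, τ = 95.16 × 0.09 = 8.564 N·m counterclockwise.
Speaker: 16 × 9.81 = 157 N down at 1.5 m → arm 0.52 m, τ = 157 × 0.52 = 81.64 N·m clockwise.
Net moment of known loads = 59.05 N·m clockwise.
An unknown mass m at 0.11 m has arm 0.87 m; its moment is m·g·0.87 counterclockwise.
Setting net torque to zero: m × 9.81 × 0.87 = 59.05 → m = 59.05 / (9.81 × 0.87) = 6.92 kg.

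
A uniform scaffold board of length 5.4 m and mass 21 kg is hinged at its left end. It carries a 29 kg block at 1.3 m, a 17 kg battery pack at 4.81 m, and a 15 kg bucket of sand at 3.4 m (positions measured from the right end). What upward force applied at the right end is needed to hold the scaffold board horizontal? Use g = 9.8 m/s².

Take moments about the left end.
Beam weight: 21 × 9.8 = 205.8 N down at 2.7 m → arm 2.7 m, τ = 205.8 × 2.7 = 555.7 N·m clockwise.
Block: 29 × 9.8 = 284.2 N down at 1.3 m → arm 4.1 m, τ = 284.2 × 4.1 = 1165 N·m clockwise.
Battery pack: 17 × 9.8 = 166.6 N down at 4.81 m → arm 0.59 m, τ = 166.6 × 0.59 = 98.29 N·m clockwise.
Bucket of sand: 15 × 9.8 = 147 N down at 3.4 m → arm 2 m, τ = 147 × 2 = 294 N·m clockwise.
Net moment of the loads = 2113 N·m clockwise.
The upward force F acts at the right end, arm 5.4 m, giving F × 5.4 counterclockwise.
For rotational equilibrium, F × 5.4 = 2113, so F = 2113 / 5.4 = 391 N.

F ≈ 391 N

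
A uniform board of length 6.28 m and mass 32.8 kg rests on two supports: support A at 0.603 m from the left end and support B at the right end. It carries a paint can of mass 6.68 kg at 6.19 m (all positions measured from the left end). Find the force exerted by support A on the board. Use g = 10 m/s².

R_A ≈ 182 N

Sum moments about support B (its reaction then has zero moment arm).
Beam weight: 32.8 × 10 = 328 N down at 3.14 m → arm 3.14 m, τ = 328 × 3.14 = 1030 N·m counterclockwise.
Paint can: 6.68 × 10 = 66.8 N down at 6.19 m → arm 0.09 m, τ = 66.8 × 0.09 = 6.012 N·m counterclockwise.
Net load moment about support B = 1036 N·m counterclockwise.
Reaction R at support A is upward at 0.603 m, arm 5.677 m → moment R × 5.677 clockwise.
For rotational equilibrium, R × 5.677 = 1036, so R = 182 N.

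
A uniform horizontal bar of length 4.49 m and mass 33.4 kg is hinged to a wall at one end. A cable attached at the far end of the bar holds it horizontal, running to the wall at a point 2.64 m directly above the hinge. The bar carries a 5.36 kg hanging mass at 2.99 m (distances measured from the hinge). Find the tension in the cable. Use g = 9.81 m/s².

T ≈ 392 N

Choose the hinge as the axis so the unknown hinge reaction has zero arm there.
Beam weight: 33.4 × 9.81 = 327.7 N down at 2.245 m → arm 2.245 m, τ = 327.7 × 2.245 = 735.7 N·m clockwise.
Hanging mass: 5.36 × 9.81 = 52.58 N down at 2.99 m → arm 2.99 m, τ = 52.58 × 2.99 = 157.2 N·m clockwise.
Total clockwise load moment = 892.9 N·m.
The cable tension T acts at 4.49 m; only its component perpendicular to the bar, T sinθ, produces torque. sinθ = h/√(h²+d²) = 2.64/√(2.64²+4.49²) = 0.5069.
Στ = 0 ⇒ T × 4.49 × 0.5069 = 892.9 ⇒ T = 892.9 / 2.276 = 392 N.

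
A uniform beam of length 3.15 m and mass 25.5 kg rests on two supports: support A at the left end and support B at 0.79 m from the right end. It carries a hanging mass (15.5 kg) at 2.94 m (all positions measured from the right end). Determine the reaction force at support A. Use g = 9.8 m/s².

Take moments about support B.
Beam weight: 25.5 × 9.8 = 249.9 N down at 1.575 m → arm 0.785 m, τ = 249.9 × 0.785 = 196.2 N·m counterclockwise.
Hanging mass: 15.5 × 9.8 = 151.9 N down at 2.94 m → arm 2.15 m, τ = 151.9 × 2.15 = 326.6 N·m counterclockwise.
Net load moment about support B = 522.8 N·m counterclockwise.
Reaction R at support A is upward at 3.15 m, arm 2.36 m → moment R × 2.36 clockwise.
Balancing moments: R × 2.36 = 522.8, giving R = 222 N.

R_A ≈ 222 N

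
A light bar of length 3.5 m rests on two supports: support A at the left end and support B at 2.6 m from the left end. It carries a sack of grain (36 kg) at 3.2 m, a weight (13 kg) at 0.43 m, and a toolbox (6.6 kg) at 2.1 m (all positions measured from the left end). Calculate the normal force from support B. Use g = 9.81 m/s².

R_B ≈ 508 N

Taking torques about support A:
Sack of grain: 36 × 9.81 = 353.2 N down at 3.2 m → arm 3.2 m, τ = 353.2 × 3.2 = 1130 N·m clockwise.
Weight: 13 × 9.81 = 127.5 N down at 0.43 m → arm 0.43 m, τ = 127.5 × 0.43 = 54.82 N·m clockwise.
Toolbox: 6.6 × 9.81 = 64.75 N down at 2.1 m → arm 2.1 m, τ = 64.75 × 2.1 = 136 N·m clockwise.
Net load moment about support A = 1321 N·m clockwise.
Reaction R at support B is upward at 2.6 m, arm 2.6 m → moment R × 2.6 counterclockwise.
Balancing moments: R × 2.6 = 1321, giving R = 508 N.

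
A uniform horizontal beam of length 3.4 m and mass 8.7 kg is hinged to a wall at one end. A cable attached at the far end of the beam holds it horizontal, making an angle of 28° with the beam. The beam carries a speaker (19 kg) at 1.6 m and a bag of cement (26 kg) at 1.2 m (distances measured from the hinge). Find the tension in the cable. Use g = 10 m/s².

Taking torques about the hinge:
Beam weight: 8.7 × 10 = 87 N down at 1.7 m → arm 1.7 m, τ = 87 × 1.7 = 147.9 N·m clockwise.
Speaker: 19 × 10 = 190 N down at 1.6 m → arm 1.6 m, τ = 190 × 1.6 = 304 N·m clockwise.
Bag of cement: 26 × 10 = 260 N down at 1.2 m → arm 1.2 m, τ = 260 × 1.2 = 312 N·m clockwise.
Total clockwise load moment = 763.9 N·m.
The cable tension T acts at 3.4 m; only its component perpendicular to the beam, T sinθ, produces torque. sin 28° = 0.4695.
For rotational equilibrium, T × 3.4 × 0.4695 = 763.9, so T = 763.9 / 1.596 = 479 N.

T ≈ 479 N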